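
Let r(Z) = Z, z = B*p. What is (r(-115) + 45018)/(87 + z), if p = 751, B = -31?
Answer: -44903/23194 ≈ -1.9360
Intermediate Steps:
z = -23281 (z = -31*751 = -23281)
(r(-115) + 45018)/(87 + z) = (-115 + 45018)/(87 - 23281) = 44903/(-23194) = 44903*(-1/23194) = -44903/23194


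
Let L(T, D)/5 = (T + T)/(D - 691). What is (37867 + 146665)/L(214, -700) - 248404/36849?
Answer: -22100655941/184245 ≈ -1.1995e+5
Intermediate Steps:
L(T, D) = 10*T/(-691 + D) (L(T, D) = 5*((T + T)/(D - 691)) = 5*((2*T)/(-691 + D)) = 5*(2*T/(-691 + D)) = 10*T/(-691 + D))
(37867 + 146665)/L(214, -700) - 248404/36849 = (37867 + 146665)/((10*214/(-691 - 700))) - 248404/36849 = 184532/((10*214/(-1391))) - 248404*1/36849 = 184532/((10*214*(-1/1391))) - 248404/36849 = 184532/(-20/13) - 248404/36849 = 184532*(-13/20) - 248404/36849 = -599729/5 - 248404/36849 = -22100655941/184245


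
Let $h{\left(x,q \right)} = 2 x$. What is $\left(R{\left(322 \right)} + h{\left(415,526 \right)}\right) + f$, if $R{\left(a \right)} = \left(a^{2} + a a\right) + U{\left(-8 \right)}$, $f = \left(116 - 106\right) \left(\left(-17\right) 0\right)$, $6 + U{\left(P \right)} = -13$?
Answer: $208179$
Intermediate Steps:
$U{\left(P \right)} = -19$ ($U{\left(P \right)} = -6 - 13 = -19$)
$f = 0$ ($f = 10 \cdot 0 = 0$)
$R{\left(a \right)} = -19 + 2 a^{2}$ ($R{\left(a \right)} = \left(a^{2} + a a\right) - 19 = \left(a^{2} + a^{2}\right) - 19 = 2 a^{2} - 19 = -19 + 2 a^{2}$)
$\left(R{\left(322 \right)} + h{\left(415,526 \right)}\right) + f = \left(\left(-19 + 2 \cdot 322^{2}\right) + 2 \cdot 415\right) + 0 = \left(\left(-19 + 2 \cdot 103684\right) + 830\right) + 0 = \left(\left(-19 + 207368\right) + 830\right) + 0 = \left(207349 + 830\right) + 0 = 208179 + 0 = 208179$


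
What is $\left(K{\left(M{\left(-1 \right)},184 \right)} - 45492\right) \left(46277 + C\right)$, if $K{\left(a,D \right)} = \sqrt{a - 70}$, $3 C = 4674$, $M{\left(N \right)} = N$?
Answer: $-2176109820 + 47835 i \sqrt{71} \approx -2.1761 \cdot 10^{9} + 4.0307 \cdot 10^{5} i$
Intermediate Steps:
$C = 1558$ ($C = \frac{1}{3} \cdot 4674 = 1558$)
$K{\left(a,D \right)} = \sqrt{-70 + a}$
$\left(K{\left(M{\left(-1 \right)},184 \right)} - 45492\right) \left(46277 + C\right) = \left(\sqrt{-70 - 1} - 45492\right) \left(46277 + 1558\right) = \left(\sqrt{-71} - 45492\right) 47835 = \left(i \sqrt{71} - 45492\right) 47835 = \left(-45492 + i \sqrt{71}\right) 47835 = -2176109820 + 47835 i \sqrt{71}$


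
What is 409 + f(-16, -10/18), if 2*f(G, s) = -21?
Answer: 797/2 ≈ 398.50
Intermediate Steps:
f(G, s) = -21/2 (f(G, s) = (½)*(-21) = -21/2)
409 + f(-16, -10/18) = 409 - 21/2 = 797/2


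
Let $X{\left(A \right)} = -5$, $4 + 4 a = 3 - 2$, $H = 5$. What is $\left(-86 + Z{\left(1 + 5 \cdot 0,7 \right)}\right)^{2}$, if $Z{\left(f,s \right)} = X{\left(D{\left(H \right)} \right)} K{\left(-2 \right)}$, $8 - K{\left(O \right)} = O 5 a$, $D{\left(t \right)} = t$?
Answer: $\frac{31329}{4} \approx 7832.3$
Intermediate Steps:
$a = - \frac{3}{4}$ ($a = -1 + \frac{3 - 2}{4} = -1 + \frac{1}{4} \cdot 1 = -1 + \frac{1}{4} = - \frac{3}{4} \approx -0.75$)
$K{\left(O \right)} = 8 + \frac{15 O}{4}$ ($K{\left(O \right)} = 8 - O 5 \left(- \frac{3}{4}\right) = 8 - 5 O \left(- \frac{3}{4}\right) = 8 - - \frac{15 O}{4} = 8 + \frac{15 O}{4}$)
$Z{\left(f,s \right)} = - \frac{5}{2}$ ($Z{\left(f,s \right)} = - 5 \left(8 + \frac{15}{4} \left(-2\right)\right) = - 5 \left(8 - \frac{15}{2}\right) = \left(-5\right) \frac{1}{2} = - \frac{5}{2}$)
$\left(-86 + Z{\left(1 + 5 \cdot 0,7 \right)}\right)^{2} = \left(-86 - \frac{5}{2}\right)^{2} = \left(- \frac{177}{2}\right)^{2} = \frac{31329}{4}$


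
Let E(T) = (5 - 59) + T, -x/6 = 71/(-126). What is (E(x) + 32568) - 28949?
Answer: 74936/21 ≈ 3568.4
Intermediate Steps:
x = 71/21 (x = -426/(-126) = -426*(-1)/126 = -6*(-71/126) = 71/21 ≈ 3.3810)
E(T) = -54 + T
(E(x) + 32568) - 28949 = ((-54 + 71/21) + 32568) - 28949 = (-1063/21 + 32568) - 28949 = 682865/21 - 28949 = 74936/21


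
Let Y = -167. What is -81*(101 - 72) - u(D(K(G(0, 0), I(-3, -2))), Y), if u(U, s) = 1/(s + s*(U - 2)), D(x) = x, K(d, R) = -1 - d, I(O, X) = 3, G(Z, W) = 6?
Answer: -3138265/1336 ≈ -2349.0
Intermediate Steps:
u(U, s) = 1/(s + s*(-2 + U))
-81*(101 - 72) - u(D(K(G(0, 0), I(-3, -2))), Y) = -81*(101 - 72) - 1/((-167)*(-1 + (-1 - 1*6))) = -81*29 - (-1)/(167*(-1 + (-1 - 6))) = -2349 - (-1)/(167*(-1 - 7)) = -2349 - (-1)/(167*(-8)) = -2349 - (-1)*(-1)/(167*8) = -2349 - 1*1/1336 = -2349 - 1/1336 = -3138265/1336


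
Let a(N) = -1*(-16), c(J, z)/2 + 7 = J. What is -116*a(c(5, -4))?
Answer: -1856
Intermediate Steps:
c(J, z) = -14 + 2*J
a(N) = 16
-116*a(c(5, -4)) = -116*16 = -1856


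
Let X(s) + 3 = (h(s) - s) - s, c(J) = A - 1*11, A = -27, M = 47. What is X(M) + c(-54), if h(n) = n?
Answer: -88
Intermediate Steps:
c(J) = -38 (c(J) = -27 - 1*11 = -27 - 11 = -38)
X(s) = -3 - s (X(s) = -3 + ((s - s) - s) = -3 + (0 - s) = -3 - s)
X(M) + c(-54) = (-3 - 1*47) - 38 = (-3 - 47) - 38 = -50 - 38 = -88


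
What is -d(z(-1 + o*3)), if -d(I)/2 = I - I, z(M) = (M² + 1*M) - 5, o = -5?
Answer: 0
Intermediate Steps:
z(M) = -5 + M + M² (z(M) = (M² + M) - 5 = (M + M²) - 5 = -5 + M + M²)
d(I) = 0 (d(I) = -2*(I - I) = -2*0 = 0)
-d(z(-1 + o*3)) = -1*0 = 0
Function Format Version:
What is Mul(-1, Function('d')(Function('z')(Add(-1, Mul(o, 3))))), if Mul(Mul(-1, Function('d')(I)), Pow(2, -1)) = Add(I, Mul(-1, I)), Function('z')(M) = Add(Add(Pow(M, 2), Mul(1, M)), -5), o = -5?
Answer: 0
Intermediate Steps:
Function('z')(M) = Add(-5, M, Pow(M, 2)) (Function('z')(M) = Add(Add(Pow(M, 2), M), -5) = Add(Add(M, Pow(M, 2)), -5) = Add(-5, M, Pow(M, 2)))
Function('d')(I) = 0 (Function('d')(I) = Mul(-2, Add(I, Mul(-1, I))) = Mul(-2, 0) = 0)
Mul(-1, Function('d')(Function('z')(Add(-1, Mul(o, 3))))) = Mul(-1, 0) = 0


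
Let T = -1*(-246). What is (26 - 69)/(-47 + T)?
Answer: -43/199 ≈ -0.21608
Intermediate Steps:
T = 246
(26 - 69)/(-47 + T) = (26 - 69)/(-47 + 246) = -43/199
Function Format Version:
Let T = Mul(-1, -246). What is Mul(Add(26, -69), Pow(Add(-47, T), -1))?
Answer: Rational(-43, 199) ≈ -0.21608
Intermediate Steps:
T = 246
Mul(Add(26, -69), Pow(Add(-47, T), -1)) = Mul(Add(26, -69), Pow(Add(-47, 246), -1)) = Mul(-43, Pow(199, -1)) = Mul(-43, Rational(1, 199)) = Rational(-43, 199)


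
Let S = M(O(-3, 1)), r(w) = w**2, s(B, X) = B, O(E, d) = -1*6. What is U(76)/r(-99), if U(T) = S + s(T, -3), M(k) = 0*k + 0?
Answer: 76/9801 ≈ 0.0077543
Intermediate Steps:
O(E, d) = -6
M(k) = 0 (M(k) = 0 + 0 = 0)
S = 0
U(T) = T (U(T) = 0 + T = T)
U(76)/r(-99) = 76/((-99)**2) = 76/9801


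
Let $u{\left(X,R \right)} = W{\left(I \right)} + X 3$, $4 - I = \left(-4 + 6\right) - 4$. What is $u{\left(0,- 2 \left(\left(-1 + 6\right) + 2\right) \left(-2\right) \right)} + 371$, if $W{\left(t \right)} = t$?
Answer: $377$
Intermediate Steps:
$I = 6$ ($I = 4 - \left(\left(-4 + 6\right) - 4\right) = 4 - \left(2 - 4\right) = 4 - -2 = 4 + 2 = 6$)
$u{\left(X,R \right)} = 6 + 3 X$ ($u{\left(X,R \right)} = 6 + X 3 = 6 + 3 X$)
$u{\left(0,- 2 \left(\left(-1 + 6\right) + 2\right) \left(-2\right) \right)} + 371 = \left(6 + 3 \cdot 0\right) + 371 = \left(6 + 0\right) + 371 = 6 + 371 = 377$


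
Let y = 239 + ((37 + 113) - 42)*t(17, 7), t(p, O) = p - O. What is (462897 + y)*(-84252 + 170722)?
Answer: 40140757520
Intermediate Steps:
y = 1319 (y = 239 + ((37 + 113) - 42)*(17 - 1*7) = 239 + (150 - 42)*(17 - 7) = 239 + 108*10 = 239 + 1080 = 1319)
(462897 + y)*(-84252 + 170722) = (462897 + 1319)*(-84252 + 170722) = 464216*86470 = 40140757520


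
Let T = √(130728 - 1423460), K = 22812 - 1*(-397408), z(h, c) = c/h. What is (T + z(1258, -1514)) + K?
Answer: 264317623/629 + 2*I*√323183 ≈ 4.2022e+5 + 1137.0*I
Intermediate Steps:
K = 420220 (K = 22812 + 397408 = 420220)
T = 2*I*√323183 (T = √(-1292732) = 2*I*√323183 ≈ 1137.0*I)
(T + z(1258, -1514)) + K = (2*I*√323183 - 1514/1258) + 420220 = (2*I*√323183 - 1514*1/1258) + 420220 = (2*I*√323183 - 757/629) + 420220 = (-757/629 + 2*I*√323183) + 420220 = 264317623/629 + 2*I*√323183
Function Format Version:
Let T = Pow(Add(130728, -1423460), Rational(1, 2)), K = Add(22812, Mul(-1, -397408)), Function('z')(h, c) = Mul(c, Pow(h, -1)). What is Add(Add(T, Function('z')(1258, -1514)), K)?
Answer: Add(Rational(264317623, 629), Mul(2, I, Pow(323183, Rational(1, 2)))) ≈ Add(4.2022e+5, Mul(1137.0, I))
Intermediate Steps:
K = 420220 (K = Add(22812, 397408) = 420220)
T = Mul(2, I, Pow(323183, Rational(1, 2))) (T = Pow(-1292732, Rational(1, 2)) = Mul(2, I, Pow(323183, Rational(1, 2))) ≈ Mul(1137.0, I))
Add(Add(T, Function('z')(1258, -1514)), K) = Add(Add(Mul(2, I, Pow(323183, Rational(1, 2))), Mul(-1514, Pow(1258, -1))), 420220) = Add(Add(Mul(2, I, Pow(323183, Rational(1, 2))), Mul(-1514, Rational(1, 1258))), 420220) = Add(Add(Mul(2, I, Pow(323183, Rational(1, 2))), Rational(-757, 629)), 420220) = Add(Add(Rational(-757, 629), Mul(2, I, Pow(323183, Rational(1, 2)))), 420220) = Add(Rational(264317623, 629), Mul(2, I, Pow(323183, Rational(1, 2))))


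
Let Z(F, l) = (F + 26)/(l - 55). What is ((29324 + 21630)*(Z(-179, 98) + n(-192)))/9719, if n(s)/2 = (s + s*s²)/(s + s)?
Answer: 80764230068/417917 ≈ 1.9325e+5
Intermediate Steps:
Z(F, l) = (26 + F)/(-55 + l)
n(s) = (s + s³)/s (n(s) = 2*((s + s*s²)/(s + s)) = 2*((s + s³)/((2*s))) = 2*((s + s³)*(1/(2*s))) = 2*((s + s³)/(2*s)) = (s + s³)/s)
((29324 + 21630)*(Z(-179, 98) + n(-192)))/9719 = ((29324 + 21630)*((26 - 179)/(-55 + 98) + (1 + (-192)²)))/9719 = (50954*(-153/43 + (1 + 36864)))*(1/9719) = (50954*((1/43)*(-153) + 36865))*(1/9719) = (50954*(-153/43 + 36865))*(1/9719) = (50954*(1585042/43))*(1/9719) = (80764230068/43)*(1/9719) = 80764230068/417917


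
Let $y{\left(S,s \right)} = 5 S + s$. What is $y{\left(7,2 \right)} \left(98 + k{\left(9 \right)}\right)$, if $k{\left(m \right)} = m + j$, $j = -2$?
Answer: $3885$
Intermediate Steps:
$y{\left(S,s \right)} = s + 5 S$
$k{\left(m \right)} = -2 + m$ ($k{\left(m \right)} = m - 2 = -2 + m$)
$y{\left(7,2 \right)} \left(98 + k{\left(9 \right)}\right) = \left(2 + 5 \cdot 7\right) \left(98 + \left(-2 + 9\right)\right) = \left(2 + 35\right) \left(98 + 7\right) = 37 \cdot 105 = 3885$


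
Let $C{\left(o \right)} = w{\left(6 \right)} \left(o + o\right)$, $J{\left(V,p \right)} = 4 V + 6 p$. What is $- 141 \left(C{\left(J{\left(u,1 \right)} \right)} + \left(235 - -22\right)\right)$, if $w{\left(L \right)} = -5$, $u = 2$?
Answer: $-16497$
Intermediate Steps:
$C{\left(o \right)} = - 10 o$ ($C{\left(o \right)} = - 5 \left(o + o\right) = - 5 \cdot 2 o = - 10 o$)
$- 141 \left(C{\left(J{\left(u,1 \right)} \right)} + \left(235 - -22\right)\right) = - 141 \left(- 10 \left(4 \cdot 2 + 6 \cdot 1\right) + \left(235 - -22\right)\right) = - 141 \left(- 10 \left(8 + 6\right) + \left(235 + 22\right)\right) = - 141 \left(\left(-10\right) 14 + 257\right) = - 141 \left(-140 + 257\right) = \left(-141\right) 117 = -16497$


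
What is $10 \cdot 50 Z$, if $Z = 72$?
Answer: $36000$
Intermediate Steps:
$10 \cdot 50 Z = 10 \cdot 50 \cdot 72 = 500 \cdot 72 = 36000$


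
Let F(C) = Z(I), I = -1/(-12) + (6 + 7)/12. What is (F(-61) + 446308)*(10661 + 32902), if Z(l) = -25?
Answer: 19441426329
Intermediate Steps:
I = 7/6 (I = -1*(-1/12) + 13*(1/12) = 1/12 + 13/12 = 7/6 ≈ 1.1667)
F(C) = -25
(F(-61) + 446308)*(10661 + 32902) = (-25 + 446308)*(10661 + 32902) = 446283*43563 = 19441426329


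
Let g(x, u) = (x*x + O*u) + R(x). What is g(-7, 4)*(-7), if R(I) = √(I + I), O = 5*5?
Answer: -1043 - 7*I*√14 ≈ -1043.0 - 26.192*I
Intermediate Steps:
O = 25
R(I) = √2*√I (R(I) = √(2*I) = √2*√I)
g(x, u) = x² + 25*u + √2*√x (g(x, u) = (x*x + 25*u) + √2*√x = (x² + 25*u) + √2*√x = x² + 25*u + √2*√x)
g(-7, 4)*(-7) = ((-7)² + 25*4 + √2*√(-7))*(-7) = (49 + 100 + √2*(I*√7))*(-7) = (49 + 100 + I*√14)*(-7) = (149 + I*√14)*(-7) = -1043 - 7*I*√14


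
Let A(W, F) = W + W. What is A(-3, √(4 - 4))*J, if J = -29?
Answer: 174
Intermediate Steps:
A(W, F) = 2*W
A(-3, √(4 - 4))*J = (2*(-3))*(-29) = -6*(-29) = 174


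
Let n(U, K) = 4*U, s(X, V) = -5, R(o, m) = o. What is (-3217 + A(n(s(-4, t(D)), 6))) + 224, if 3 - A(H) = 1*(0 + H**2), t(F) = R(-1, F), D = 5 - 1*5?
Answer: -3390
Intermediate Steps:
D = 0 (D = 5 - 5 = 0)
t(F) = -1
A(H) = 3 - H**2 (A(H) = 3 - (0 + H**2) = 3 - H**2)
(-3217 + A(n(s(-4, t(D)), 6))) + 224 = (-3217 + (3 - (4*(-5))**2)) + 224 = (-3217 + (3 - 1*(-20)**2)) + 224 = (-3217 + (3 - 1*400)) + 224 = (-3217 + (3 - 400)) + 224 = (-3217 - 397) + 224 = -3614 + 224 = -3390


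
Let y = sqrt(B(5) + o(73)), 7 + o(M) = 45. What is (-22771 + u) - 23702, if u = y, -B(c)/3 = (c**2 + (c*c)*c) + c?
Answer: -46473 + I*sqrt(427) ≈ -46473.0 + 20.664*I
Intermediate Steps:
o(M) = 38 (o(M) = -7 + 45 = 38)
B(c) = -3*c - 3*c**2 - 3*c**3 (B(c) = -3*((c**2 + (c*c)*c) + c) = -3*((c**2 + c**2*c) + c) = -3*((c**2 + c**3) + c) = -3*(c + c**2 + c**3) = -3*c - 3*c**2 - 3*c**3)
y = I*sqrt(427) (y = sqrt(-3*5*(1 + 5 + 5**2) + 38) = sqrt(-3*5*(1 + 5 + 25) + 38) = sqrt(-3*5*31 + 38) = sqrt(-465 + 38) = sqrt(-427) = I*sqrt(427) ≈ 20.664*I)
u = I*sqrt(427) ≈ 20.664*I
(-22771 + u) - 23702 = (-22771 + I*sqrt(427)) - 23702 = -46473 + I*sqrt(427)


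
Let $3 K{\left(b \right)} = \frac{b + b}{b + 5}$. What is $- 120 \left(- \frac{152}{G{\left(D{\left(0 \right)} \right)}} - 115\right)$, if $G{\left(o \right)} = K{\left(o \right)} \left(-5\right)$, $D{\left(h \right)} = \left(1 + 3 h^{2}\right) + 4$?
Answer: $2856$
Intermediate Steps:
$D{\left(h \right)} = 5 + 3 h^{2}$
$K{\left(b \right)} = \frac{2 b}{3 \left(5 + b\right)}$ ($K{\left(b \right)} = \frac{\left(b + b\right) \frac{1}{b + 5}}{3} = \frac{2 b \frac{1}{5 + b}}{3} = \frac{2 b}{3 \left(5 + b\right)}$)
$G{\left(o \right)} = - \frac{10 o}{3 \left(5 + o\right)}$ ($G{\left(o \right)} = \frac{2 o}{3 \left(5 + o\right)} \left(-5\right) = - \frac{10 o}{3 \left(5 + o\right)}$)
$- 120 \left(- \frac{152}{G{\left(D{\left(0 \right)} \right)}} - 115\right) = - 120 \left(- \frac{152}{\left(-10\right) \left(5 + 3 \cdot 0^{2}\right) \frac{1}{15 + 3 \left(5 + 3 \cdot 0^{2}\right)}} - 115\right) = - 120 \left(- \frac{152}{\left(-10\right) \left(5 + 3 \cdot 0\right) \frac{1}{15 + 3 \left(5 + 3 \cdot 0\right)}} - 115\right) = - 120 \left(- \frac{152}{\left(-10\right) \left(5 + 0\right) \frac{1}{15 + 3 \left(5 + 0\right)}} - 115\right) = - 120 \left(- \frac{152}{\left(-10\right) 5 \frac{1}{15 + 3 \cdot 5}} - 115\right) = - 120 \left(- \frac{152}{\left(-10\right) 5 \frac{1}{15 + 15}} - 115\right) = - 120 \left(- \frac{152}{\left(-10\right) 5 \cdot \frac{1}{30}} - 115\right) = - 120 \left(- \frac{152}{- \frac{5}{3}} - 115\right) = - 120 \left(\left(-152\right) \left(- \frac{3}{5}\right) - 115\right) = - 120 \left(\frac{456}{5} - 115\right) = \left(-120\right) \left(- \frac{119}{5}\right) = 2856$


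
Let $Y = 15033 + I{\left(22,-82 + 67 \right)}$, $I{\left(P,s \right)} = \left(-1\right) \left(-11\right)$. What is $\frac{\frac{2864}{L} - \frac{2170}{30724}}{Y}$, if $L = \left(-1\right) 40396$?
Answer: $- \frac{21956607}{2333938766872} \approx -9.4075 \cdot 10^{-6}$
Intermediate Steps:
$I{\left(P,s \right)} = 11$
$L = -40396$
$Y = 15044$ ($Y = 15033 + 11 = 15044$)
$\frac{\frac{2864}{L} - \frac{2170}{30724}}{Y} = \frac{\frac{2864}{-40396} - \frac{2170}{30724}}{15044} = \left(2864 \left(- \frac{1}{40396}\right) - \frac{1085}{15362}\right) \frac{1}{15044} = \left(- \frac{716}{10099} - \frac{1085}{15362}\right) \frac{1}{15044} = \left(- \frac{21956607}{155140838}\right) \frac{1}{15044} = - \frac{21956607}{2333938766872}$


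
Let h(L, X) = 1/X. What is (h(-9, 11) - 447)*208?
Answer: -1022528/11 ≈ -92957.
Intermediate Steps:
(h(-9, 11) - 447)*208 = (1/11 - 447)*208 = -4916/11*208 = -1022528/11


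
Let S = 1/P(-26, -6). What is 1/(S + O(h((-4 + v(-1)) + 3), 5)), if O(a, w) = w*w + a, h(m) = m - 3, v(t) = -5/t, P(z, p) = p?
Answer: 6/155 ≈ 0.038710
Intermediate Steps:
S = -1/6 (S = 1/(-6) = -1/6 ≈ -0.16667)
h(m) = -3 + m
O(a, w) = a + w**2 (O(a, w) = w**2 + a = a + w**2)
1/(S + O(h((-4 + v(-1)) + 3), 5)) = 1/(-1/6 + ((-3 + ((-4 - 5/(-1)) + 3)) + 5**2)) = 1/(-1/6 + ((-3 + ((-4 - 5*(-1)) + 3)) + 25)) = 1/(-1/6 + ((-3 + ((-4 + 5) + 3)) + 25)) = 1/(-1/6 + ((-3 + (1 + 3)) + 25)) = 1/(-1/6 + ((-3 + 4) + 25)) = 1/(-1/6 + (1 + 25)) = 1/(-1/6 + 26) = 1/(155/6) = 6/155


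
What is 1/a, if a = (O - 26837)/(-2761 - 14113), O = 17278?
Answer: 1534/869 ≈ 1.7652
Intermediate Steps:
a = 869/1534 (a = (17278 - 26837)/(-2761 - 14113) = -9559/(-16874) = -9559*(-1/16874) = 869/1534 ≈ 0.56649)
1/a = 1/(869/1534) = 1534/869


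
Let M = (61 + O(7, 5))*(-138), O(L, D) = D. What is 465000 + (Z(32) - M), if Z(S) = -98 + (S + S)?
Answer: 474074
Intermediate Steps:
M = -9108 (M = (61 + 5)*(-138) = 66*(-138) = -9108)
Z(S) = -98 + 2*S
465000 + (Z(32) - M) = 465000 + ((-98 + 2*32) - 1*(-9108)) = 465000 + ((-98 + 64) + 9108) = 465000 + (-34 + 9108) = 465000 + 9074 = 474074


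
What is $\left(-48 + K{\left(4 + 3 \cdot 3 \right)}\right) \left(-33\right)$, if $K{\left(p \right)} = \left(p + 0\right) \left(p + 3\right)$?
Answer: $-5280$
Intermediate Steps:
$K{\left(p \right)} = p \left(3 + p\right)$
$\left(-48 + K{\left(4 + 3 \cdot 3 \right)}\right) \left(-33\right) = \left(-48 + \left(4 + 3 \cdot 3\right) \left(3 + \left(4 + 3 \cdot 3\right)\right)\right) \left(-33\right) = \left(-48 + \left(4 + 9\right) \left(3 + \left(4 + 9\right)\right)\right) \left(-33\right) = \left(-48 + 13 \left(3 + 13\right)\right) \left(-33\right) = \left(-48 + 13 \cdot 16\right) \left(-33\right) = \left(-48 + 208\right) \left(-33\right) = 160 \left(-33\right) = -5280$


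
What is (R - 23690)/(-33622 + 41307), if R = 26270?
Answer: 516/1537 ≈ 0.33572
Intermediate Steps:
(R - 23690)/(-33622 + 41307) = (26270 - 23690)/(-33622 + 41307) = 2580/7685 = 2580*(1/7685) = 516/1537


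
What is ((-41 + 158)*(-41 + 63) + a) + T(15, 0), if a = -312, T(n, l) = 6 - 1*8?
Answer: 2260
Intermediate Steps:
T(n, l) = -2 (T(n, l) = 6 - 8 = -2)
((-41 + 158)*(-41 + 63) + a) + T(15, 0) = ((-41 + 158)*(-41 + 63) - 312) - 2 = (117*22 - 312) - 2 = (2574 - 312) - 2 = 2262 - 2 = 2260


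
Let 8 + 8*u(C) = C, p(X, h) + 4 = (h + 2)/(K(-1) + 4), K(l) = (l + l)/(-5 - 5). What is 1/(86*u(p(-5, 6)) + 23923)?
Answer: 21/500104 ≈ 4.1991e-5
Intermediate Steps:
K(l) = -l/5 (K(l) = (2*l)/(-10) = (2*l)*(-⅒) = -l/5)
p(X, h) = -74/21 + 5*h/21 (p(X, h) = -4 + (h + 2)/(-⅕*(-1) + 4) = -4 + (2 + h)/(⅕ + 4) = -4 + (2 + h)/(21/5) = -4 + (2 + h)*(5/21) = -4 + (10/21 + 5*h/21) = -74/21 + 5*h/21)
u(C) = -1 + C/8
1/(86*u(p(-5, 6)) + 23923) = 1/(86*(-1 + (-74/21 + (5/21)*6)/8) + 23923) = 1/(86*(-1 + (-74/21 + 10/7)/8) + 23923) = 1/(86*(-1 + (⅛)*(-44/21)) + 23923) = 1/(86*(-1 - 11/42) + 23923) = 1/(86*(-53/42) + 23923) = 1/(-2279/21 + 23923) = 1/(500104/21) = 21/500104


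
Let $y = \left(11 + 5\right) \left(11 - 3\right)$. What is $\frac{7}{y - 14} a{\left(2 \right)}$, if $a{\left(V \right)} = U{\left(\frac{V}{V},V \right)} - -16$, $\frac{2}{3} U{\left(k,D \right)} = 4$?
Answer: $\frac{77}{57} \approx 1.3509$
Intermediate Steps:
$U{\left(k,D \right)} = 6$ ($U{\left(k,D \right)} = \frac{3}{2} \cdot 4 = 6$)
$a{\left(V \right)} = 22$ ($a{\left(V \right)} = 6 - -16 = 6 + 16 = 22$)
$y = 128$ ($y = 16 \cdot 8 = 128$)
$\frac{7}{y - 14} a{\left(2 \right)} = \frac{7}{128 - 14} \cdot 22 = \frac{7}{114} \cdot 22 = \frac{77}{57}$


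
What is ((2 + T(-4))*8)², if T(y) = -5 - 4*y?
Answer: 10816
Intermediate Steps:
((2 + T(-4))*8)² = ((2 + (-5 - 4*(-4)))*8)² = ((2 + (-5 + 16))*8)² = ((2 + 11)*8)² = (13*8)² = 104² = 10816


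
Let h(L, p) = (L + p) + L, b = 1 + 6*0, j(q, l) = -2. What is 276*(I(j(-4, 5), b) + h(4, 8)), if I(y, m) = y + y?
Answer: 3312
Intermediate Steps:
b = 1 (b = 1 + 0 = 1)
I(y, m) = 2*y
h(L, p) = p + 2*L
276*(I(j(-4, 5), b) + h(4, 8)) = 276*(2*(-2) + (8 + 2*4)) = 276*(-4 + (8 + 8)) = 276*(-4 + 16) = 276*12 = 3312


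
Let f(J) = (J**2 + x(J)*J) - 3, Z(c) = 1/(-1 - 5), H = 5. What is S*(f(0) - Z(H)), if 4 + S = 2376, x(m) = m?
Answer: -20162/3 ≈ -6720.7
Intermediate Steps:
S = 2372 (S = -4 + 2376 = 2372)
Z(c) = -1/6 (Z(c) = 1/(-6) = -1/6)
f(J) = -3 + 2*J**2 (f(J) = (J**2 + J*J) - 3 = (J**2 + J**2) - 3 = 2*J**2 - 3 = -3 + 2*J**2)
S*(f(0) - Z(H)) = 2372*((-3 + 2*0**2) - 1*(-1/6)) = 2372*((-3 + 2*0) + 1/6) = 2372*((-3 + 0) + 1/6) = 2372*(-3 + 1/6) = 2372*(-17/6) = -20162/3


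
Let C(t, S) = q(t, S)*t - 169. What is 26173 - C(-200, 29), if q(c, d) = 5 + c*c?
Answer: 8027342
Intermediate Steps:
q(c, d) = 5 + c²
C(t, S) = -169 + t*(5 + t²) (C(t, S) = (5 + t²)*t - 169 = t*(5 + t²) - 169 = -169 + t*(5 + t²))
26173 - C(-200, 29) = 26173 - (-169 - 200*(5 + (-200)²)) = 26173 - (-169 - 200*(5 + 40000)) = 26173 - (-169 - 200*40005) = 26173 - (-169 - 8001000) = 26173 - 1*(-8001169) = 26173 + 8001169 = 8027342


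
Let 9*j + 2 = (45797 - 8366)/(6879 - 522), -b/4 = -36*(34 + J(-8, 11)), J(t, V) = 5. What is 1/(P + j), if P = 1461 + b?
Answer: 19071/134973706 ≈ 0.00014129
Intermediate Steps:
b = 5616 (b = -(-144)*(34 + 5) = -(-144)*39 = -4*(-1404) = 5616)
j = 8239/19071 (j = -2/9 + ((45797 - 8366)/(6879 - 522))/9 = -2/9 + (37431/6357)/9 = -2/9 + (37431*(1/6357))/9 = -2/9 + (⅑)*(12477/2119) = -2/9 + 4159/6357 = 8239/19071 ≈ 0.43202)
P = 7077 (P = 1461 + 5616 = 7077)
1/(P + j) = 1/(7077 + 8239/19071) = 1/(134973706/19071) = 19071/134973706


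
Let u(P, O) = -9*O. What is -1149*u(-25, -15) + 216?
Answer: -154899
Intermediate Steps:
-1149*u(-25, -15) + 216 = -(-10341)*(-15) + 216 = -1149*135 + 216 = -155115 + 216 = -154899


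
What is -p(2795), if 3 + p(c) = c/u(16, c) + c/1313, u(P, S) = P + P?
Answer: -279479/3232 ≈ -86.472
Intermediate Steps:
u(P, S) = 2*P
p(c) = -3 + 1345*c/42016 (p(c) = -3 + (c/((2*16)) + c/1313) = -3 + (c/32 + c*(1/1313)) = -3 + (c*(1/32) + c/1313) = -3 + (c/32 + c/1313) = -3 + 1345*c/42016)
-p(2795) = -(-3 + (1345/42016)*2795) = -(-3 + 289175/3232) = -1*279479/3232 = -279479/3232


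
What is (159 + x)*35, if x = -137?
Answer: 770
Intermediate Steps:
(159 + x)*35 = (159 - 137)*35 = 22*35 = 770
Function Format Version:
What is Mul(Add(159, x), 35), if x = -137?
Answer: 770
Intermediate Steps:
Mul(Add(159, x), 35) = Mul(Add(159, -137), 35) = Mul(22, 35) = 770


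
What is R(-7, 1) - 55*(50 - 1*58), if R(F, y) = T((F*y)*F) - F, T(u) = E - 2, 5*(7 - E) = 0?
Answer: 452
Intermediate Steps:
E = 7 (E = 7 - ⅕*0 = 7 + 0 = 7)
T(u) = 5 (T(u) = 7 - 2 = 5)
R(F, y) = 5 - F
R(-7, 1) - 55*(50 - 1*58) = (5 - 1*(-7)) - 55*(50 - 1*58) = (5 + 7) - 55*(50 - 58) = 12 - 55*(-8) = 12 + 440 = 452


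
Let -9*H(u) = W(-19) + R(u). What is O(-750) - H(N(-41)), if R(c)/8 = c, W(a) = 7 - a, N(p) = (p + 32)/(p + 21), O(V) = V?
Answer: -33602/45 ≈ -746.71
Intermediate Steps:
N(p) = (32 + p)/(21 + p)
R(c) = 8*c
H(u) = -26/9 - 8*u/9 (H(u) = -((7 - 1*(-19)) + 8*u)/9 = -((7 + 19) + 8*u)/9 = -(26 + 8*u)/9 = -26/9 - 8*u/9)
O(-750) - H(N(-41)) = -750 - (-26/9 - 8*(32 - 41)/(9*(21 - 41))) = -750 - (-26/9 - 8*(-9)/(9*(-20))) = -750 - (-26/9 - (-2)*(-9)/45) = -750 - (-26/9 - 8/9*9/20) = -750 - (-26/9 - 2/5) = -750 - 1*(-148/45) = -750 + 148/45 = -33602/45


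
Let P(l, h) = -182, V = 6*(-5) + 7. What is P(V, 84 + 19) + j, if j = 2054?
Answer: 1872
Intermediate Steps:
V = -23 (V = -30 + 7 = -23)
P(V, 84 + 19) + j = -182 + 2054 = 1872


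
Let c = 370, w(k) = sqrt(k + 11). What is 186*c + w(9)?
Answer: 68820 + 2*sqrt(5) ≈ 68825.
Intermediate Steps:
w(k) = sqrt(11 + k)
186*c + w(9) = 186*370 + sqrt(11 + 9) = 68820 + sqrt(20) = 68820 + 2*sqrt(5)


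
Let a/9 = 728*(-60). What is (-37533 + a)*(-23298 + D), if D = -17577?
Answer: 17602941375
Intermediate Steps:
a = -393120 (a = 9*(728*(-60)) = 9*(-43680) = -393120)
(-37533 + a)*(-23298 + D) = (-37533 - 393120)*(-23298 - 17577) = -430653*(-40875) = 17602941375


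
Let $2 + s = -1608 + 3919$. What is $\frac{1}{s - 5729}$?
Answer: $- \frac{1}{3420} \approx -0.0002924$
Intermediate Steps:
$s = 2309$ ($s = -2 + \left(-1608 + 3919\right) = -2 + 2311 = 2309$)
$\frac{1}{s - 5729} = \frac{1}{2309 - 5729} = \frac{1}{-3420} = - \frac{1}{3420}$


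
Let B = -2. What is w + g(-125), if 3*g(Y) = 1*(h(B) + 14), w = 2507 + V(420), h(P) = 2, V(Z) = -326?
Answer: 6559/3 ≈ 2186.3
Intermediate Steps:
w = 2181 (w = 2507 - 326 = 2181)
g(Y) = 16/3 (g(Y) = (1*(2 + 14))/3 = (1*16)/3 = (⅓)*16 = 16/3)
w + g(-125) = 2181 + 16/3 = 6559/3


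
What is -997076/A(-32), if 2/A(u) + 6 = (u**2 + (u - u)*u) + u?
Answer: -491558468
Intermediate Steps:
A(u) = 2/(-6 + u + u**2) (A(u) = 2/(-6 + ((u**2 + (u - u)*u) + u)) = 2/(-6 + ((u**2 + 0*u) + u)) = 2/(-6 + ((u**2 + 0) + u)) = 2/(-6 + (u**2 + u)) = 2/(-6 + (u + u**2)) = 2/(-6 + u + u**2))
-997076/A(-32) = -997076/(2/(-6 - 32 + (-32)**2)) = -997076/(2/(-6 - 32 + 1024)) = -997076/(2/986) = -997076/(2*(1/986)) = -997076/1/493 = -997076*493 = -491558468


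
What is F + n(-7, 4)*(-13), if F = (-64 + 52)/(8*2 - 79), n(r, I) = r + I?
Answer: 823/21 ≈ 39.190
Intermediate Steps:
n(r, I) = I + r
F = 4/21 (F = -12/(16 - 79) = -12/(-63) = -12*(-1/63) = 4/21 ≈ 0.19048)
F + n(-7, 4)*(-13) = 4/21 + (4 - 7)*(-13) = 4/21 - 3*(-13) = 4/21 + 39 = 823/21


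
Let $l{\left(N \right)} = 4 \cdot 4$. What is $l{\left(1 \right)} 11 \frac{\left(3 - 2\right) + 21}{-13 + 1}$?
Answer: $- \frac{968}{3} \approx -322.67$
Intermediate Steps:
$l{\left(N \right)} = 16$
$l{\left(1 \right)} 11 \frac{\left(3 - 2\right) + 21}{-13 + 1} = 16 \cdot 11 \frac{\left(3 - 2\right) + 21}{-13 + 1} = 176 \frac{\left(3 - 2\right) + 21}{-12} = 176 \left(1 + 21\right) \left(- \frac{1}{12}\right) = 176 \cdot 22 \left(- \frac{1}{12}\right) = 176 \left(- \frac{11}{6}\right) = - \frac{968}{3}$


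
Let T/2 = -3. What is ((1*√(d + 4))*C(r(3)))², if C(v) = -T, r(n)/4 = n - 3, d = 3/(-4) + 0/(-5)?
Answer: 117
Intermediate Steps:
d = -¾ (d = 3*(-¼) + 0*(-⅕) = -¾ + 0 = -¾ ≈ -0.75000)
T = -6 (T = 2*(-3) = -6)
r(n) = -12 + 4*n (r(n) = 4*(n - 3) = 4*(-3 + n) = -12 + 4*n)
C(v) = 6 (C(v) = -1*(-6) = 6)
((1*√(d + 4))*C(r(3)))² = ((1*√(-¾ + 4))*6)² = ((1*√(13/4))*6)² = ((1*(√13/2))*6)² = ((√13/2)*6)² = (3*√13)² = 117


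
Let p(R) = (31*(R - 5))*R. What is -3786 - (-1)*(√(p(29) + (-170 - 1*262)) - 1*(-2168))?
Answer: -1618 + 2*√5286 ≈ -1472.6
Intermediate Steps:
p(R) = R*(-155 + 31*R) (p(R) = (31*(-5 + R))*R = (-155 + 31*R)*R = R*(-155 + 31*R))
-3786 - (-1)*(√(p(29) + (-170 - 1*262)) - 1*(-2168)) = -3786 - (-1)*(√(31*29*(-5 + 29) + (-170 - 1*262)) - 1*(-2168)) = -3786 - (-1)*(√(31*29*24 + (-170 - 262)) + 2168) = -3786 - (-1)*(√(21576 - 432) + 2168) = -3786 - (-1)*(√21144 + 2168) = -3786 - (-1)*(2*√5286 + 2168) = -3786 - (-1)*(2168 + 2*√5286) = -3786 - (-2168 - 2*√5286) = -3786 + (2168 + 2*√5286) = -1618 + 2*√5286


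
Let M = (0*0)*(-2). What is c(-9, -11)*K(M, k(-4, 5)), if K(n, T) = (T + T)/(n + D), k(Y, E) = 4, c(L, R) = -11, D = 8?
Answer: -11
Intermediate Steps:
M = 0 (M = 0*(-2) = 0)
K(n, T) = 2*T/(8 + n) (K(n, T) = (T + T)/(n + 8) = (2*T)/(8 + n) = 2*T/(8 + n))
c(-9, -11)*K(M, k(-4, 5)) = -22*4/(8 + 0) = -22*4/8 = -11*1 = -11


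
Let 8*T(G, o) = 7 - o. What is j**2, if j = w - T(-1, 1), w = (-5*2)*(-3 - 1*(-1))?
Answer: 5929/16 ≈ 370.56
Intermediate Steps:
T(G, o) = 7/8 - o/8 (T(G, o) = (7 - o)/8 = 7/8 - o/8)
w = 20 (w = -10*(-3 + 1) = -10*(-2) = 20)
j = 77/4 (j = 20 - (7/8 - 1/8*1) = 20 - (7/8 - 1/8) = 20 - 1*3/4 = 20 - 3/4 = 77/4 ≈ 19.250)
j**2 = (77/4)**2 = 5929/16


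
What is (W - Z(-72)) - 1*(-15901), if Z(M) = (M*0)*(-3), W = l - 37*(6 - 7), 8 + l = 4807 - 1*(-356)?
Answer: 21093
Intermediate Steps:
l = 5155 (l = -8 + (4807 - 1*(-356)) = -8 + (4807 + 356) = -8 + 5163 = 5155)
W = 5192 (W = 5155 - 37*(6 - 7) = 5155 - 37*(-1) = 5155 + 37 = 5192)
Z(M) = 0 (Z(M) = 0*(-3) = 0)
(W - Z(-72)) - 1*(-15901) = (5192 - 1*0) - 1*(-15901) = (5192 + 0) + 15901 = 5192 + 15901 = 21093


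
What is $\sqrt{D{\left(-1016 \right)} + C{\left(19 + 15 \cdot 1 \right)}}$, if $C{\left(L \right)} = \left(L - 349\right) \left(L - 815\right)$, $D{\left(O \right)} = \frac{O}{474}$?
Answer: $\frac{\sqrt{13818296139}}{237} \approx 496.0$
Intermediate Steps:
$D{\left(O \right)} = \frac{O}{474}$ ($D{\left(O \right)} = O \frac{1}{474} = \frac{O}{474}$)
$C{\left(L \right)} = \left(-815 + L\right) \left(-349 + L\right)$ ($C{\left(L \right)} = \left(-349 + L\right) \left(-815 + L\right) = \left(-815 + L\right) \left(-349 + L\right)$)
$\sqrt{D{\left(-1016 \right)} + C{\left(19 + 15 \cdot 1 \right)}} = \sqrt{\frac{1}{474} \left(-1016\right) + \left(284435 + \left(19 + 15 \cdot 1\right)^{2} - 1164 \left(19 + 15 \cdot 1\right)\right)} = \sqrt{- \frac{508}{237} + \left(284435 + \left(19 + 15\right)^{2} - 1164 \left(19 + 15\right)\right)} = \sqrt{- \frac{508}{237} + \left(284435 + 34^{2} - 39576\right)} = \sqrt{- \frac{508}{237} + \left(284435 + 1156 - 39576\right)} = \sqrt{- \frac{508}{237} + 246015} = \sqrt{\frac{58305047}{237}} = \frac{\sqrt{13818296139}}{237}$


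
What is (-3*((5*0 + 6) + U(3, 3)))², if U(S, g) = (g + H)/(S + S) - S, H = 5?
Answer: 169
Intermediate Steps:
U(S, g) = -S + (5 + g)/(2*S) (U(S, g) = (g + 5)/(S + S) - S = (5 + g)/((2*S)) - S = (5 + g)*(1/(2*S)) - S = (5 + g)/(2*S) - S = -S + (5 + g)/(2*S))
(-3*((5*0 + 6) + U(3, 3)))² = (-3*((5*0 + 6) + (½)*(5 + 3 - 2*3²)/3))² = (-3*((0 + 6) + (½)*(⅓)*(5 + 3 - 2*9)))² = (-3*(6 + (½)*(⅓)*(5 + 3 - 18)))² = (-3*(6 + (½)*(⅓)*(-10)))² = (-3*(6 - 5/3))² = (-3*13/3)² = (-13)² = 169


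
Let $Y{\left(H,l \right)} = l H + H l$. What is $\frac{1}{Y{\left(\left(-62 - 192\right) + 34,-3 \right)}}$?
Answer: $\frac{1}{1320} \approx 0.00075758$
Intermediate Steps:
$Y{\left(H,l \right)} = 2 H l$ ($Y{\left(H,l \right)} = H l + H l = 2 H l$)
$\frac{1}{Y{\left(\left(-62 - 192\right) + 34,-3 \right)}} = \frac{1}{2 \left(\left(-62 - 192\right) + 34\right) \left(-3\right)} = \frac{1}{2 \left(-254 + 34\right) \left(-3\right)} = \frac{1}{2 \left(-220\right) \left(-3\right)} = \frac{1}{1320}$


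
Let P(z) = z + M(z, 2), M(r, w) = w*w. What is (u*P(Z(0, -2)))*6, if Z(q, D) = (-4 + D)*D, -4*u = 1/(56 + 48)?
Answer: -3/13 ≈ -0.23077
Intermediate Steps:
M(r, w) = w²
u = -1/416 (u = -1/(4*(56 + 48)) = -¼/104 = -¼*1/104 = -1/416 ≈ -0.0024038)
Z(q, D) = D*(-4 + D)
P(z) = 4 + z (P(z) = z + 2² = z + 4 = 4 + z)
(u*P(Z(0, -2)))*6 = -(4 - 2*(-4 - 2))/416*6 = -(4 - 2*(-6))/416*6 = -(4 + 12)/416*6 = -1/416*16*6 = -1/26*6 = -3/13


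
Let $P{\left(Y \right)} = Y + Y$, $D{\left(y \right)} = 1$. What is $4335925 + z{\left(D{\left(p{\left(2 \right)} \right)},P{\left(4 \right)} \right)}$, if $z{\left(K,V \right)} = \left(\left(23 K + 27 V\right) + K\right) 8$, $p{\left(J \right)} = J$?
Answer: $4337845$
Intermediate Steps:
$P{\left(Y \right)} = 2 Y$
$z{\left(K,V \right)} = 192 K + 216 V$ ($z{\left(K,V \right)} = \left(24 K + 27 V\right) 8 = 192 K + 216 V$)
$4335925 + z{\left(D{\left(p{\left(2 \right)} \right)},P{\left(4 \right)} \right)} = 4335925 + \left(192 \cdot 1 + 216 \cdot 2 \cdot 4\right) = 4335925 + \left(192 + 216 \cdot 8\right) = 4335925 + \left(192 + 1728\right) = 4335925 + 1920 = 4337845$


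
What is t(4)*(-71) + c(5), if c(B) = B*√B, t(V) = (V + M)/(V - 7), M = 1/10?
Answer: 2911/30 + 5*√5 ≈ 108.21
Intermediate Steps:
M = ⅒ ≈ 0.10000
t(V) = (⅒ + V)/(-7 + V) (t(V) = (V + ⅒)/(V - 7) = (⅒ + V)/(-7 + V))
c(B) = B^(3/2)
t(4)*(-71) + c(5) = ((⅒ + 4)/(-7 + 4))*(-71) + 5^(3/2) = ((41/10)/(-3))*(-71) + 5*√5 = -⅓*41/10*(-71) + 5*√5 = -41/30*(-71) + 5*√5 = 2911/30 + 5*√5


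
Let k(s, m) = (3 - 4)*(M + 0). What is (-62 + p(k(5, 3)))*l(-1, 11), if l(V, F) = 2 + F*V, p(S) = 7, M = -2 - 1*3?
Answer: 495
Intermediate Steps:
M = -5 (M = -2 - 3 = -5)
k(s, m) = 5 (k(s, m) = (3 - 4)*(-5 + 0) = -1*(-5) = 5)
(-62 + p(k(5, 3)))*l(-1, 11) = (-62 + 7)*(2 + 11*(-1)) = -55*(2 - 11) = -55*(-9) = 495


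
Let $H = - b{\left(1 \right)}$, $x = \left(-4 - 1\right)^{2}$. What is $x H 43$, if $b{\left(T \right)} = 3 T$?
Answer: $-3225$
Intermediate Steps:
$x = 25$ ($x = \left(-5\right)^{2} = 25$)
$H = -3$ ($H = - 3 \cdot 1 = \left(-1\right) 3 = -3$)
$x H 43 = 25 \left(-3\right) 43 = \left(-75\right) 43 = -3225$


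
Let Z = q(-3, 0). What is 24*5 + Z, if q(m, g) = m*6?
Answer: 102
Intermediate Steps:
q(m, g) = 6*m
Z = -18 (Z = 6*(-3) = -18)
24*5 + Z = 24*5 - 18 = 120 - 18 = 102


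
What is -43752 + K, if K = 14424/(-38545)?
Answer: -1686435264/38545 ≈ -43752.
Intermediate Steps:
K = -14424/38545 (K = 14424*(-1/38545) = -14424/38545 ≈ -0.37421)
-43752 + K = -43752 - 14424/38545 = -1686435264/38545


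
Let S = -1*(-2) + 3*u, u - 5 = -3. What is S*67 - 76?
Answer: 460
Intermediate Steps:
u = 2 (u = 5 - 3 = 2)
S = 8 (S = -1*(-2) + 3*2 = 2 + 6 = 8)
S*67 - 76 = 8*67 - 76 = 536 - 76 = 460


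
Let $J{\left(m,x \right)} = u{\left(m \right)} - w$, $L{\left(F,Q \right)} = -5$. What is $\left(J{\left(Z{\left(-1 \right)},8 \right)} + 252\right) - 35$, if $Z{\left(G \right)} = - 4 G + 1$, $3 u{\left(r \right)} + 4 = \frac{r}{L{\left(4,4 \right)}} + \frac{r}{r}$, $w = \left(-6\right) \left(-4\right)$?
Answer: $\frac{575}{3} \approx 191.67$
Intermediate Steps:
$w = 24$
$u{\left(r \right)} = -1 - \frac{r}{15}$ ($u{\left(r \right)} = - \frac{4}{3} + \frac{\frac{r}{-5} + \frac{r}{r}}{3} = - \frac{4}{3} + \frac{r \left(- \frac{1}{5}\right) + 1}{3} = - \frac{4}{3} + \frac{- \frac{r}{5} + 1}{3} = - \frac{4}{3} + \frac{1 - \frac{r}{5}}{3} = - \frac{4}{3} - \left(- \frac{1}{3} + \frac{r}{15}\right) = -1 - \frac{r}{15}$)
$Z{\left(G \right)} = 1 - 4 G$
$J{\left(m,x \right)} = -25 - \frac{m}{15}$ ($J{\left(m,x \right)} = \left(-1 - \frac{m}{15}\right) - 24 = -25 - \frac{m}{15}$)
$\left(J{\left(Z{\left(-1 \right)},8 \right)} + 252\right) - 35 = \left(\left(-25 - \frac{1 - -4}{15}\right) + 252\right) - 35 = \left(\left(-25 - \frac{1 + 4}{15}\right) + 252\right) - 35 = \left(\left(-25 - \frac{1}{3}\right) + 252\right) - 35 = \left(- \frac{76}{3} + 252\right) - 35 = \frac{680}{3} - 35 = \frac{575}{3}$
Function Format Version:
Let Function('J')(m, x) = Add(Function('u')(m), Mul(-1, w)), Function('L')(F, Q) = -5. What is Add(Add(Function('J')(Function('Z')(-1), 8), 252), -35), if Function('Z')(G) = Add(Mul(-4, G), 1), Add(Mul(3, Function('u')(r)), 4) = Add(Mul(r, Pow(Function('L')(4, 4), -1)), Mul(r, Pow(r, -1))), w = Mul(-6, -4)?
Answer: Rational(575, 3) ≈ 191.67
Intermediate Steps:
w = 24
Function('u')(r) = Add(-1, Mul(Rational(-1, 15), r)) (Function('u')(r) = Add(Rational(-4, 3), Mul(Rational(1, 3), Add(Mul(r, Pow(-5, -1)), Mul(r, Pow(r, -1))))) = Add(Rational(-4, 3), Mul(Rational(1, 3), Add(Mul(r, Rational(-1, 5)), 1))) = Add(Rational(-4, 3), Mul(Rational(1, 3), Add(Mul(Rational(-1, 5), r), 1))) = Add(Rational(-4, 3), Mul(Rational(1, 3), Add(1, Mul(Rational(-1, 5), r)))) = Add(Rational(-4, 3), Add(Rational(1, 3), Mul(Rational(-1, 15), r))) = Add(-1, Mul(Rational(-1, 15), r)))
Function('Z')(G) = Add(1, Mul(-4, G))
Function('J')(m, x) = Add(-25, Mul(Rational(-1, 15), m)) (Function('J')(m, x) = Add(Add(-1, Mul(Rational(-1, 15), m)), Mul(-1, 24)) = Add(Add(-1, Mul(Rational(-1, 15), m)), -24) = Add(-25, Mul(Rational(-1, 15), m)))
Add(Add(Function('J')(Function('Z')(-1), 8), 252), -35) = Add(Add(Add(-25, Mul(Rational(-1, 15), Add(1, Mul(-4, -1)))), 252), -35) = Add(Add(Add(-25, Mul(Rational(-1, 15), Add(1, 4))), 252), -35) = Add(Add(Add(-25, Mul(Rational(-1, 15), 5)), 252), -35) = Add(Add(Add(-25, Rational(-1, 3)), 252), -35) = Add(Add(Rational(-76, 3), 252), -35) = Add(Rational(680, 3), -35) = Rational(575, 3)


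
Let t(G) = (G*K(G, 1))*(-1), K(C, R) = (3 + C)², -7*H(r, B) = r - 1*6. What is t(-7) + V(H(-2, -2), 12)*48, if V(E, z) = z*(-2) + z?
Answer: -464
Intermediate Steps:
H(r, B) = 6/7 - r/7 (H(r, B) = -(r - 1*6)/7 = -(r - 6)/7 = -(-6 + r)/7 = 6/7 - r/7)
V(E, z) = -z (V(E, z) = -2*z + z = -z)
t(G) = -G*(3 + G)² (t(G) = (G*(3 + G)²)*(-1) = -G*(3 + G)²)
t(-7) + V(H(-2, -2), 12)*48 = -1*(-7)*(3 - 7)² - 1*12*48 = -1*(-7)*(-4)² - 12*48 = -1*(-7)*16 - 576 = 112 - 576 = -464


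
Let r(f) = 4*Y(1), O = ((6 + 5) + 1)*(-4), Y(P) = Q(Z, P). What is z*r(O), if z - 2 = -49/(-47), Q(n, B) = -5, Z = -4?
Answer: -2860/47 ≈ -60.851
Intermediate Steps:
Y(P) = -5
O = -48 (O = (11 + 1)*(-4) = 12*(-4) = -48)
r(f) = -20 (r(f) = 4*(-5) = -20)
z = 143/47 (z = 2 - 49/(-47) = 2 - 49*(-1/47) = 2 + 49/47 = 143/47 ≈ 3.0426)
z*r(O) = (143/47)*(-20) = -2860/47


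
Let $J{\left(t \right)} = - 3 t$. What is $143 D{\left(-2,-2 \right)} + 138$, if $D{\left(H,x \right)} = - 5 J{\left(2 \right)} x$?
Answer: $-8442$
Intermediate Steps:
$D{\left(H,x \right)} = 30 x$ ($D{\left(H,x \right)} = - 5 \left(\left(-3\right) 2\right) x = \left(-5\right) \left(-6\right) x = 30 x$)
$143 D{\left(-2,-2 \right)} + 138 = 143 \cdot 30 \left(-2\right) + 138 = 143 \left(-60\right) + 138 = -8580 + 138 = -8442$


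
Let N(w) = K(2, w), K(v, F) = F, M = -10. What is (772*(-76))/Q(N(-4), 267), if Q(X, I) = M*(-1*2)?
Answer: -14668/5 ≈ -2933.6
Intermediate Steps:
N(w) = w
Q(X, I) = 20 (Q(X, I) = -(-10)*2 = -10*(-2) = 20)
(772*(-76))/Q(N(-4), 267) = (772*(-76))/20 = -58672*1/20 = -14668/5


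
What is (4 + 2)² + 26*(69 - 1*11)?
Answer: 1544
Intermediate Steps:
(4 + 2)² + 26*(69 - 1*11) = 6² + 26*(69 - 11) = 36 + 26*58 = 36 + 1508 = 1544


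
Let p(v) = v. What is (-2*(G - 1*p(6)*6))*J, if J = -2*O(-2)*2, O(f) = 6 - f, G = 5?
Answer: -1984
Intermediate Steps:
J = -32 (J = -2*(6 - 1*(-2))*2 = -2*(6 + 2)*2 = -2*8*2 = -16*2 = -32)
(-2*(G - 1*p(6)*6))*J = -2*(5 - 1*6*6)*(-32) = -2*(5 - 6*6)*(-32) = -2*(5 - 1*36)*(-32) = -2*(5 - 36)*(-32) = -2*(-31)*(-32) = 62*(-32) = -1984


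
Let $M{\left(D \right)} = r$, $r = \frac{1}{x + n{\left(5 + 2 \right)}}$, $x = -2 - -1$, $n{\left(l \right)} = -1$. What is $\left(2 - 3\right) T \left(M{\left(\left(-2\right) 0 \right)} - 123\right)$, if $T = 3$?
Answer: $\frac{741}{2} \approx 370.5$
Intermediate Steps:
$x = -1$ ($x = -2 + 1 = -1$)
$r = - \frac{1}{2}$ ($r = \frac{1}{-1 - 1} = \frac{1}{-2} = - \frac{1}{2} \approx -0.5$)
$M{\left(D \right)} = - \frac{1}{2}$
$\left(2 - 3\right) T \left(M{\left(\left(-2\right) 0 \right)} - 123\right) = \left(2 - 3\right) 3 \left(- \frac{1}{2} - 123\right) = \left(-1\right) 3 \left(- \frac{247}{2}\right) = \left(-3\right) \left(- \frac{247}{2}\right) = \frac{741}{2}$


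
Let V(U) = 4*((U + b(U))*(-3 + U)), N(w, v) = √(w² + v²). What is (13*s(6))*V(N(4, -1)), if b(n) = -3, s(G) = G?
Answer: 8112 - 1872*√17 ≈ 393.55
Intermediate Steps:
N(w, v) = √(v² + w²)
V(U) = 4*(-3 + U)² (V(U) = 4*((U - 3)*(-3 + U)) = 4*((-3 + U)*(-3 + U)) = 4*(-3 + U)²)
(13*s(6))*V(N(4, -1)) = (13*6)*(36 - 24*√((-1)² + 4²) + 4*(√((-1)² + 4²))²) = 78*(36 - 24*√(1 + 16) + 4*(√(1 + 16))²) = 78*(36 - 24*√17 + 4*(√17)²) = 78*(36 - 24*√17 + 4*17) = 78*(36 - 24*√17 + 68) = 78*(104 - 24*√17) = 8112 - 1872*√17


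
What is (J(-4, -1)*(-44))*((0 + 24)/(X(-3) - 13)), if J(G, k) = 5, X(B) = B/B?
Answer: 440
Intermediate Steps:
X(B) = 1
(J(-4, -1)*(-44))*((0 + 24)/(X(-3) - 13)) = (5*(-44))*((0 + 24)/(1 - 13)) = -5280/(-12) = -5280*(-1)/12 = -220*(-2) = 440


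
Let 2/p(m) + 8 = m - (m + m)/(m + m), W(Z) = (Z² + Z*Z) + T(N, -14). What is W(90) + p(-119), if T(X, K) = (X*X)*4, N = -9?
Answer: 1057535/64 ≈ 16524.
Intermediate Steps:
T(X, K) = 4*X² (T(X, K) = X²*4 = 4*X²)
W(Z) = 324 + 2*Z² (W(Z) = (Z² + Z*Z) + 4*(-9)² = (Z² + Z²) + 4*81 = 2*Z² + 324 = 324 + 2*Z²)
p(m) = 2/(-9 + m) (p(m) = 2/(-8 + (m - (m + m)/(m + m))) = 2/(-8 + (m - 2*m/(2*m))) = 2/(-8 + (m - 2*m*1/(2*m))) = 2/(-8 + (m - 1*1)) = 2/(-8 + (m - 1)) = 2/(-8 + (-1 + m)) = 2/(-9 + m))
W(90) + p(-119) = (324 + 2*90²) + 2/(-9 - 119) = (324 + 2*8100) + 2/(-128) = (324 + 16200) + 2*(-1/128) = 16524 - 1/64 = 1057535/64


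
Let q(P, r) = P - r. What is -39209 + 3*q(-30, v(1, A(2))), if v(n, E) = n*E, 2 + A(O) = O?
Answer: -39299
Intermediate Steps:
A(O) = -2 + O
v(n, E) = E*n
-39209 + 3*q(-30, v(1, A(2))) = -39209 + 3*(-30 - (-2 + 2)) = -39209 + 3*(-30 - 0) = -39209 + 3*(-30 - 1*0) = -39209 + 3*(-30 + 0) = -39209 + 3*(-30) = -39209 - 90 = -39299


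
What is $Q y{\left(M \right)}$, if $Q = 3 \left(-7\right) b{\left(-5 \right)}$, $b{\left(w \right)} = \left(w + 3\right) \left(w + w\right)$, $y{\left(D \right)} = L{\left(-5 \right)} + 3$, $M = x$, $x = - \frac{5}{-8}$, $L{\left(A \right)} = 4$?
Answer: $-2940$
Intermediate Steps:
$x = \frac{5}{8}$ ($x = \left(-5\right) \left(- \frac{1}{8}\right) = \frac{5}{8} \approx 0.625$)
$M = \frac{5}{8} \approx 0.625$
$y{\left(D \right)} = 7$ ($y{\left(D \right)} = 4 + 3 = 7$)
$b{\left(w \right)} = 2 w \left(3 + w\right)$ ($b{\left(w \right)} = \left(3 + w\right) 2 w = 2 w \left(3 + w\right)$)
$Q = -420$ ($Q = 3 \left(-7\right) 2 \left(-5\right) \left(3 - 5\right) = - 21 \cdot 2 \left(-5\right) \left(-2\right) = \left(-21\right) 20 = -420$)
$Q y{\left(M \right)} = \left(-420\right) 7 = -2940$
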